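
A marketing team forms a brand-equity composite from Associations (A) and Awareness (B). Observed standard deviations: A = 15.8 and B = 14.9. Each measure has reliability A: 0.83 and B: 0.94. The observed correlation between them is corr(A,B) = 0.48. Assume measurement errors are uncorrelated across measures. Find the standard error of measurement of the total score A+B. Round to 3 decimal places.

7.467

Var(total) = 471.65 + 226.003 = 697.653.
True-score variance = 415.891 + 226.003 = 641.894, so reliability = 0.9201.
Error variance = 697.653 − 641.894 = 55.7594; SEM = √55.7594 = 7.467.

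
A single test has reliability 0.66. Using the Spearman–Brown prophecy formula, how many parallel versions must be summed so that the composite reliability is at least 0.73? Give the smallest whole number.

k ≥ ρ*(1−ρ₁)/(ρ₁(1−ρ*)) = 0.73·0.34 / (0.66·0.27) = 1.393.
Smallest integer k = 2.

2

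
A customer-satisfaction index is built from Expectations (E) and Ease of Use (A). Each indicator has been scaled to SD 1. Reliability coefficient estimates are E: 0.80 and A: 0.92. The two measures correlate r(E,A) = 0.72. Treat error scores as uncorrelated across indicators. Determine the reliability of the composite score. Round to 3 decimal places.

0.919

Var(E+A) = 2 + 2·[0.72] = 2 + 1.44 = 3.44.
Under uncorrelated errors the observed covariances equal the true-score covariances, so only the own-variance terms attenuate.
True-score variance = [0.80 + 0.92] + 1.44 = 1.72 + 1.44 = 3.16.
Reliability = 3.16 / 3.44 = 0.919.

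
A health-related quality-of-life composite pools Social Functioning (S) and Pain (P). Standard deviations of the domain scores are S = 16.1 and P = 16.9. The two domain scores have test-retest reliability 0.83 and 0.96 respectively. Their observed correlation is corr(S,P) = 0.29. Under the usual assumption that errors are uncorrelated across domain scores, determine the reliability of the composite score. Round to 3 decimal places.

0.921

Var(S+P) = 16.1² + 16.9² + 2·[16.1·16.9·0.29] = 544.82 + 157.812 = 702.632.
Because errors are independent across components, Cov(Tᵢ,Tⱼ) = Cov(Xᵢ,Xⱼ); the off-diagonal part of the true-score variance is the same as above.
True-score variance = [16.1²·0.83 + 16.9²·0.96] + 157.812 = 489.33 + 157.812 = 647.142.
Reliability = 647.142 / 702.632 = 0.921.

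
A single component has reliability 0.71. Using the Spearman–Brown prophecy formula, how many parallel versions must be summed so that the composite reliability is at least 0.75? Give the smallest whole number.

k ≥ ρ*(1−ρ₁)/(ρ₁(1−ρ*)) = 0.75·0.29 / (0.71·0.25) = 1.225.
Smallest integer k = 2.

2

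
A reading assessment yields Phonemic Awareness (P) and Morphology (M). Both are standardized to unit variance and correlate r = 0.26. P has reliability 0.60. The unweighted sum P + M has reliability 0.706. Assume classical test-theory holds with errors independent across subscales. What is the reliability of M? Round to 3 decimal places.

Var(P+M) = 2 + 2·0.26 = 2.520.
True-score variance = ρ_P + ρ_M + 2·0.26, so 0.706 = (0.60 + ρ_M + 0.52) / 2.520.
ρ_M = 0.706·2.520 − 0.60 − 0.52 = 0.659.

0.659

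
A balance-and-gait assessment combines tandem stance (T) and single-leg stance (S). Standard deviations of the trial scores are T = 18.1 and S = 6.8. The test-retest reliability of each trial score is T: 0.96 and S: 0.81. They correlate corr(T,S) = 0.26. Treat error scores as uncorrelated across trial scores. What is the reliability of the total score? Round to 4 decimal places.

Var(T+S) = 18.1² + 6.8² + 2·[18.1·6.8·0.26] = 373.85 + 64.0016 = 437.852.
With uncorrelated errors the cross-covariances are all true-score covariance, so they carry over unchanged; only the diagonal terms shrink to ρᵢσᵢ².
True-score variance = [18.1²·0.96 + 6.8²·0.81] + 64.0016 = 351.96 + 64.0016 = 415.962.
Reliability = 415.962 / 437.852 = 0.9500.

0.9500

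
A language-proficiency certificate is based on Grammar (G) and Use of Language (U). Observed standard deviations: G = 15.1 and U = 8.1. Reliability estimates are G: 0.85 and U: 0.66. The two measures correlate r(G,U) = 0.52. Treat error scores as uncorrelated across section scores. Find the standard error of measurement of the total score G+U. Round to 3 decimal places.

Var(total) = 293.62 + 127.202 = 420.822.
True-score variance = 237.111 + 127.202 = 364.313, so reliability = 0.8657.
Error variance = 420.822 − 364.313 = 56.5089; SEM = √56.5089 = 7.517.

7.517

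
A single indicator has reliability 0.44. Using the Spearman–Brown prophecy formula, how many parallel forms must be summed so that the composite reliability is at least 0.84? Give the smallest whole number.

k ≥ ρ*(1−ρ₁)/(ρ₁(1−ρ*)) = 0.84·0.56 / (0.44·0.16) = 6.682.
Smallest integer k = 7.

7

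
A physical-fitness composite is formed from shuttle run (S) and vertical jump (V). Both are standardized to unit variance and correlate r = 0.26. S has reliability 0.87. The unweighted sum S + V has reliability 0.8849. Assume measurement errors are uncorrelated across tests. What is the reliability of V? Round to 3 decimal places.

Var(S+V) = 2 + 2·0.26 = 2.520.
True-score variance = ρ_S + ρ_V + 2·0.26, so 0.8849 = (0.87 + ρ_V + 0.52) / 2.520.
ρ_V = 0.8849·2.520 − 0.87 − 0.52 = 0.840.

0.840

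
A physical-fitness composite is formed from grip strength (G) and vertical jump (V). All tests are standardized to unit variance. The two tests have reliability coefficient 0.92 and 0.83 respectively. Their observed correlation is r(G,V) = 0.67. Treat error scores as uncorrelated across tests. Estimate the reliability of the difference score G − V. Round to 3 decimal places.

Var(G−V) = 1 + 1 − 2·0.67 = 2 − 1.34 = 0.66.
Because errors are independent across components, Cov(Tᵢ,Tⱼ) = Cov(Xᵢ,Xⱼ); the off-diagonal part of the true-score variance is the same as above.
True-score variance = [0.92 + 0.83] − 1.34 = 1.75 − 1.34 = 0.41.
Reliability = 0.41 / 0.66 = 0.621.

0.621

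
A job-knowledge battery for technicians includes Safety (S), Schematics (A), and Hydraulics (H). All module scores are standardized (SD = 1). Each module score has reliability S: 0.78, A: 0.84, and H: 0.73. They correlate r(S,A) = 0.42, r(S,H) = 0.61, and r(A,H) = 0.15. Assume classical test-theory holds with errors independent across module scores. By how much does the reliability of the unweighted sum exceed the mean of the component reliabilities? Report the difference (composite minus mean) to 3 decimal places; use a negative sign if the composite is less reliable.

Var(sum) = 3 + 2.36 = 5.36; true-score variance = 2.35 + 2.36 = 4.71; composite reliability = 0.8787.
Mean component reliability = 0.7833.
Difference = 0.8787 − 0.7833 = 0.095.

0.095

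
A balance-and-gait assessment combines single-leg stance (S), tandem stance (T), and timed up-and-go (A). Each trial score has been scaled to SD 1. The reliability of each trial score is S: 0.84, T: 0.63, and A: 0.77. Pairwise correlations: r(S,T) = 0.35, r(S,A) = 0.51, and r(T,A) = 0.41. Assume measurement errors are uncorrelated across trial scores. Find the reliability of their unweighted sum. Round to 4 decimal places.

0.8628

Var(S+T+A) = 3 + 2·[0.35 + 0.51 + 0.41] = 3 + 2.54 = 5.54.
Because errors are independent across components, Cov(Tᵢ,Tⱼ) = Cov(Xᵢ,Xⱼ); the off-diagonal part of the true-score variance is the same as above.
True-score variance = [0.84 + 0.63 + 0.77] + 2.54 = 2.24 + 2.54 = 4.78.
Reliability = 4.78 / 5.54 = 0.8628.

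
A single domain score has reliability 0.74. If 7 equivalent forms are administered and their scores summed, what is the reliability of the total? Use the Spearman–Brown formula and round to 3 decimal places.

ρ_k = kρ / (1 + (k−1)ρ) = 7·0.74 / (1 + 6·0.74) = 5.180 / 5.440 = 0.952.

0.952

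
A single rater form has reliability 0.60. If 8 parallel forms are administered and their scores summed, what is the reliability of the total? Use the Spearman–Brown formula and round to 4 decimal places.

ρ_k = kρ / (1 + (k−1)ρ) = 8·0.60 / (1 + 7·0.60) = 4.800 / 5.200 = 0.9231.

0.9231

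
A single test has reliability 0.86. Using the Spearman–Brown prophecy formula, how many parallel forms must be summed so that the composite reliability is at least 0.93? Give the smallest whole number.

k ≥ ρ*(1−ρ₁)/(ρ₁(1−ρ*)) = 0.93·0.14 / (0.86·0.07) = 2.163.
Smallest integer k = 3.

3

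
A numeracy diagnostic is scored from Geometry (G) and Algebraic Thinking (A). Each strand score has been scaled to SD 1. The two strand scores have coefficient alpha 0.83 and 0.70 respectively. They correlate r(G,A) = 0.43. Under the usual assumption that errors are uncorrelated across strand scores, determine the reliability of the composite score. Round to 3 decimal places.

Var(G+A) = 2 + 2·[0.43] = 2 + 0.86 = 2.86.
With uncorrelated errors the cross-covariances are all true-score covariance, so they carry over unchanged; only the diagonal terms shrink to ρᵢσᵢ².
True-score variance = [0.83 + 0.70] + 0.86 = 1.53 + 0.86 = 2.39.
Reliability = 2.39 / 2.86 = 0.836.

0.836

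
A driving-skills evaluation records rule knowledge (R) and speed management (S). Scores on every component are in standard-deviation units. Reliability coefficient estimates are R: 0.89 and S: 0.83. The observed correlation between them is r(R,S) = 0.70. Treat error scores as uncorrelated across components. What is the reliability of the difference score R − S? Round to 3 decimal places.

Var(R−S) = 1 + 1 − 2·0.70 = 2 − 1.4 = 0.6.
Under uncorrelated errors the observed covariances equal the true-score covariances, so only the own-variance terms attenuate.
True-score variance = [0.89 + 0.83] − 1.4 = 1.72 − 1.4 = 0.32.
Reliability = 0.32 / 0.6 = 0.533.

0.533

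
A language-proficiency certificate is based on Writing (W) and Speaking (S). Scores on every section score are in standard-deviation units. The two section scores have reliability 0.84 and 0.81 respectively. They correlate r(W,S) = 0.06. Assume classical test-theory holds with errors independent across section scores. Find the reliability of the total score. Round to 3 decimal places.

0.835

Var(W+S) = 2 + 2·[0.06] = 2 + 0.12 = 2.12.
With uncorrelated errors the cross-covariances are all true-score covariance, so they carry over unchanged; only the diagonal terms shrink to ρᵢσᵢ².
True-score variance = [0.84 + 0.81] + 0.12 = 1.65 + 0.12 = 1.77.
Reliability = 1.77 / 2.12 = 0.835.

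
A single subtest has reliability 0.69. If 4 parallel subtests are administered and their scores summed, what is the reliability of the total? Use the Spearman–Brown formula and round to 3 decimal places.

0.899

ρ_k = kρ / (1 + (k−1)ρ) = 4·0.69 / (1 + 3·0.69) = 2.760 / 3.070 = 0.899.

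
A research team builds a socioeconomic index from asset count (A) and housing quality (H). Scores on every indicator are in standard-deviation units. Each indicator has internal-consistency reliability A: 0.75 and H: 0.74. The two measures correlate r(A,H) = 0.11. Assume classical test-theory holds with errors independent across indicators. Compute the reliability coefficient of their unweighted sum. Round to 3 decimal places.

Var(A+H) = 2 + 2·[0.11] = 2 + 0.22 = 2.22.
Because errors are independent across components, Cov(Tᵢ,Tⱼ) = Cov(Xᵢ,Xⱼ); the off-diagonal part of the true-score variance is the same as above.
True-score variance = [0.75 + 0.74] + 0.22 = 1.49 + 0.22 = 1.71.
Reliability = 1.71 / 2.22 = 0.770.

0.770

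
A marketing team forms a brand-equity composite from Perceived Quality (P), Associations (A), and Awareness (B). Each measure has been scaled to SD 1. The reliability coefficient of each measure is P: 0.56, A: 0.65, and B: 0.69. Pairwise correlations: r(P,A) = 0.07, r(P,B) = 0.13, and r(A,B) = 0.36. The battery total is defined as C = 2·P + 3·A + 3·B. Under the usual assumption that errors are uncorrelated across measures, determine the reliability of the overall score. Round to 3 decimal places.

0.751

Var(C) = 2² + 3² + 3² + 2·[6·0.07 + 6·0.13 + 9·0.36] = 22 + 8.88 = 30.88.
Because errors are independent across components, Cov(Tᵢ,Tⱼ) = Cov(Xᵢ,Xⱼ); the off-diagonal part of the true-score variance is the same as above.
True-score variance = [2²·0.56 + 3²·0.65 + 3²·0.69] + 8.88 = 14.3 + 8.88 = 23.18.
Reliability = 23.18 / 30.88 = 0.751.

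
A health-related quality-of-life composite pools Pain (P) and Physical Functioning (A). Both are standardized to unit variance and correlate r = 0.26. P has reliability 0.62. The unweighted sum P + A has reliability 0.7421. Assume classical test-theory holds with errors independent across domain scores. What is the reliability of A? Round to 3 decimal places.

Var(P+A) = 2 + 2·0.26 = 2.520.
True-score variance = ρ_P + ρ_A + 2·0.26, so 0.7421 = (0.62 + ρ_A + 0.52) / 2.520.
ρ_A = 0.7421·2.520 − 0.62 − 0.52 = 0.730.

0.730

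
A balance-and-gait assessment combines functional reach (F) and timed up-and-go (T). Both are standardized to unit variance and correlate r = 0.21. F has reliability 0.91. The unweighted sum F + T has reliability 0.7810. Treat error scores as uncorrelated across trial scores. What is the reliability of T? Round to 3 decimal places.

0.560

Var(F+T) = 2 + 2·0.21 = 2.420.
True-score variance = ρ_F + ρ_T + 2·0.21, so 0.7810 = (0.91 + ρ_T + 0.42) / 2.420.
ρ_T = 0.7810·2.420 − 0.91 − 0.42 = 0.560.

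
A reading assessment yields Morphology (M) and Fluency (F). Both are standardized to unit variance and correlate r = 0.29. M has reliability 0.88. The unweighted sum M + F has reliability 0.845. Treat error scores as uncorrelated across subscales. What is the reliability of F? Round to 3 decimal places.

0.720

Var(M+F) = 2 + 2·0.29 = 2.580.
True-score variance = ρ_M + ρ_F + 2·0.29, so 0.845 = (0.88 + ρ_F + 0.58) / 2.580.
ρ_F = 0.845·2.580 − 0.88 − 0.58 = 0.720.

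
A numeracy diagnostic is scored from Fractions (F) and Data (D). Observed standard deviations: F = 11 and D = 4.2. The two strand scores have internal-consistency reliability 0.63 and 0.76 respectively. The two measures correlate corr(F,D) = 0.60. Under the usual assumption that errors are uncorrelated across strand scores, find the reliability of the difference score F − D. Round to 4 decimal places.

Var(F−D) = 11² + 4.2² − 2·11·4.2·0.60 = 138.64 − 55.44 = 83.2.
Because errors are independent across components, Cov(Tᵢ,Tⱼ) = Cov(Xᵢ,Xⱼ); the off-diagonal part of the true-score variance is the same as above.
True-score variance = [11²·0.63 + 4.2²·0.76] − 55.44 = 89.6364 − 55.44 = 34.1964.
Reliability = 34.1964 / 83.2 = 0.4110.

0.4110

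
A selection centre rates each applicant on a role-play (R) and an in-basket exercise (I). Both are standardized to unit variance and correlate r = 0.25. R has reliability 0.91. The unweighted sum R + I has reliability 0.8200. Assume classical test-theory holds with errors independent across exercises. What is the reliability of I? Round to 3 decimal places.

Var(R+I) = 2 + 2·0.25 = 2.500.
True-score variance = ρ_R + ρ_I + 2·0.25, so 0.8200 = (0.91 + ρ_I + 0.50) / 2.500.
ρ_I = 0.8200·2.500 − 0.91 − 0.50 = 0.640.

0.640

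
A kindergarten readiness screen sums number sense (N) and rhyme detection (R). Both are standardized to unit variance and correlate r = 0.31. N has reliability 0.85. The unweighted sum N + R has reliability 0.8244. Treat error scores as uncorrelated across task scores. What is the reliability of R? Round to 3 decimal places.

Var(N+R) = 2 + 2·0.31 = 2.620.
True-score variance = ρ_N + ρ_R + 2·0.31, so 0.8244 = (0.85 + ρ_R + 0.62) / 2.620.
ρ_R = 0.8244·2.620 − 0.85 − 0.62 = 0.690.

0.690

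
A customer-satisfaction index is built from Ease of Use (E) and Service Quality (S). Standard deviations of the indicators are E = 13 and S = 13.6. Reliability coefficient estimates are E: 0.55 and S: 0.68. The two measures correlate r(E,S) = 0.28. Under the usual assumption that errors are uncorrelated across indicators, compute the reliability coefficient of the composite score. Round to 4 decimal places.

Var(E+S) = 13² + 13.6² + 2·[13·13.6·0.28] = 353.96 + 99.008 = 452.968.
With uncorrelated errors the cross-covariances are all true-score covariance, so they carry over unchanged; only the diagonal terms shrink to ρᵢσᵢ².
True-score variance = [13²·0.55 + 13.6²·0.68] + 99.008 = 218.723 + 99.008 = 317.731.
Reliability = 317.731 / 452.968 = 0.7014.

0.7014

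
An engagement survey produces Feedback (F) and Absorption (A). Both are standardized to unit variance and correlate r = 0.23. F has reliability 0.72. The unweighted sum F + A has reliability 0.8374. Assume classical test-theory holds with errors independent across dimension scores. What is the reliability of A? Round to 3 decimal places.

0.880

Var(F+A) = 2 + 2·0.23 = 2.460.
True-score variance = ρ_F + ρ_A + 2·0.23, so 0.8374 = (0.72 + ρ_A + 0.46) / 2.460.
ρ_A = 0.8374·2.460 − 0.72 − 0.46 = 0.880.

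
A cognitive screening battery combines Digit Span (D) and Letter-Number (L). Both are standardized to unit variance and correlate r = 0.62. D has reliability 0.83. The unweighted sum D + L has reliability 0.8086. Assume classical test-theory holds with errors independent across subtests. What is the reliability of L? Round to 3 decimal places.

Var(D+L) = 2 + 2·0.62 = 3.240.
True-score variance = ρ_D + ρ_L + 2·0.62, so 0.8086 = (0.83 + ρ_L + 1.24) / 3.240.
ρ_L = 0.8086·3.240 − 0.83 − 1.24 = 0.550.

0.550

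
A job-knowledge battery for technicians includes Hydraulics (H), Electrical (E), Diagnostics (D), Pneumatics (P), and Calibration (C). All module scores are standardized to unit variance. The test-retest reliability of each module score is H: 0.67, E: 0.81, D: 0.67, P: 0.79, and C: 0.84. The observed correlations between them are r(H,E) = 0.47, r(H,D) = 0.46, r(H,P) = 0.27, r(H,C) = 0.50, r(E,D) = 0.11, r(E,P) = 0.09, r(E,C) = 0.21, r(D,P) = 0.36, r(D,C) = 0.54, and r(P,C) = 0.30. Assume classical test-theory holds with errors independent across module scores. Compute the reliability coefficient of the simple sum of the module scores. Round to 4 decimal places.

0.8950

Var(H+E+D+P+C) = 5 + 2·[0.47 + 0.46 + 0.27 + 0.50 + 0.11 + 0.09 + 0.21 + 0.36 + 0.54 + 0.30] = 5 + 6.62 = 11.62.
Under uncorrelated errors the observed covariances equal the true-score covariances, so only the own-variance terms attenuate.
True-score variance = [0.67 + 0.81 + 0.67 + 0.79 + 0.84] + 6.62 = 3.78 + 6.62 = 10.4.
Reliability = 10.4 / 11.62 = 0.8950.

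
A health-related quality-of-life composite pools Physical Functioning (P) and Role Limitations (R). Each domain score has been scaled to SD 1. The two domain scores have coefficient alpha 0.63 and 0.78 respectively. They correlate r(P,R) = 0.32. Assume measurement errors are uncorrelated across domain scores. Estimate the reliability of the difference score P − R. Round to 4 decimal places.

0.5662

Var(P−R) = 1 + 1 − 2·0.32 = 2 − 0.64 = 1.36.
With uncorrelated errors the cross-covariances are all true-score covariance, so they carry over unchanged; only the diagonal terms shrink to ρᵢσᵢ².
True-score variance = [0.63 + 0.78] − 0.64 = 1.41 − 0.64 = 0.77.
Reliability = 0.77 / 1.36 = 0.5662.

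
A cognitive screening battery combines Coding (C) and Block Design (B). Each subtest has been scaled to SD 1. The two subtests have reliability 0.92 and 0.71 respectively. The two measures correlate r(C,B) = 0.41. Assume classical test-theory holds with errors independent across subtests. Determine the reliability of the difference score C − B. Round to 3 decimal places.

0.686

Var(C−B) = 1 + 1 − 2·0.41 = 2 − 0.82 = 1.18.
With uncorrelated errors the cross-covariances are all true-score covariance, so they carry over unchanged; only the diagonal terms shrink to ρᵢσᵢ².
True-score variance = [0.92 + 0.71] − 0.82 = 1.63 − 0.82 = 0.81.
Reliability = 0.81 / 1.18 = 0.686.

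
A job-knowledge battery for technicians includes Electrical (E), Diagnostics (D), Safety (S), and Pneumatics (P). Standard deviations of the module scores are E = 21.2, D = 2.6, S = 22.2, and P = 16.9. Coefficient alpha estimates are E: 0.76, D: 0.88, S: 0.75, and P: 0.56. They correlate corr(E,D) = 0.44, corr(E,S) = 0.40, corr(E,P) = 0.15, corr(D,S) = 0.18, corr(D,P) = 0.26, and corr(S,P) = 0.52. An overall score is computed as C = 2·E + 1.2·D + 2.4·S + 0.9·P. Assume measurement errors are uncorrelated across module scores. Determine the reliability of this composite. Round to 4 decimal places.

0.8430

Var(C) = 2²·21.2² + 1.2²·2.6² + 2.4²·22.2² + 0.9²·16.9² + 2·[2.4·21.2·2.6·0.44 + 4.8·21.2·22.2·0.40 + 1.8·21.2·16.9·0.15 + 2.88·2.6·22.2·0.18 + 1.08·2.6·16.9·0.26 + 2.16·22.2·16.9·0.52] = 4877.6 + 3044.47 = 7922.06.
Because errors are independent across components, Cov(Tᵢ,Tⱼ) = Cov(Xᵢ,Xⱼ); the off-diagonal part of the true-score variance is the same as above.
True-score variance = [2²·21.2²·0.76 + 1.2²·2.6²·0.88 + 2.4²·22.2²·0.75 + 0.9²·16.9²·0.56] + 3044.47 = 3633.49 + 3044.47 = 6677.95.
Reliability = 6677.95 / 7922.06 = 0.8430.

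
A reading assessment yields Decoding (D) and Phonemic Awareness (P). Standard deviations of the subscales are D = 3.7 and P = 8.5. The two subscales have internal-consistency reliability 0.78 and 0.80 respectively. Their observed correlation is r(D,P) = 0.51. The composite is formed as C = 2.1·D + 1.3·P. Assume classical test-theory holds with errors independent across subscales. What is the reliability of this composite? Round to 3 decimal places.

0.860

Var(C) = 2.1²·3.7² + 1.3²·8.5² + 2·[2.73·3.7·8.5·0.51] = 182.475 + 87.5757 = 270.051.
Because errors are independent across components, Cov(Tᵢ,Tⱼ) = Cov(Xᵢ,Xⱼ); the off-diagonal part of the true-score variance is the same as above.
True-score variance = [2.1²·3.7²·0.78 + 1.3²·8.5²·0.80] + 87.5757 = 144.773 + 87.5757 = 232.349.
Reliability = 232.349 / 270.051 = 0.860.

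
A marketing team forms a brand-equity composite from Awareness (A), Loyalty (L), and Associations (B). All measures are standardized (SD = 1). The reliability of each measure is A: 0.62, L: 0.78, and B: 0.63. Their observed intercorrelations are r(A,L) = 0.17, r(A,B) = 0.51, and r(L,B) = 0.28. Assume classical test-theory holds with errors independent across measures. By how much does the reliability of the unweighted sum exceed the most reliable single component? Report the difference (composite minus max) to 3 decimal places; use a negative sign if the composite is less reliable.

0.023

Var(sum) = 3 + 1.92 = 4.92; true-score variance = 2.03 + 1.92 = 3.95; composite reliability = 0.8028.
Max component reliability = 0.7800.
Difference = 0.8028 − 0.7800 = 0.023.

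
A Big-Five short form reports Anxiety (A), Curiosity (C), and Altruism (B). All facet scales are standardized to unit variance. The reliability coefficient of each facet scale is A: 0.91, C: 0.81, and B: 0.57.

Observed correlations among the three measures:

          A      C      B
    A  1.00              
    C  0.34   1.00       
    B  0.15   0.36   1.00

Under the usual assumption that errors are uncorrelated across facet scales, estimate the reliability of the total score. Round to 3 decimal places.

Var(A+C+B) = 3 + 2·[0.34 + 0.15 + 0.36] = 3 + 1.7 = 4.7.
Under uncorrelated errors the observed covariances equal the true-score covariances, so only the own-variance terms attenuate.
True-score variance = [0.91 + 0.81 + 0.57] + 1.7 = 2.29 + 1.7 = 3.99.
Reliability = 3.99 / 4.7 = 0.849.

0.849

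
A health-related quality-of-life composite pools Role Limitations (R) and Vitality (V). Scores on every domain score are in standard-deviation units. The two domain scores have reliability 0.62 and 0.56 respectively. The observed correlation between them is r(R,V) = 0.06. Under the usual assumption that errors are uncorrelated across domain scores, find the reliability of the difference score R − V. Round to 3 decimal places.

Var(R−V) = 1 + 1 − 2·0.06 = 2 − 0.12 = 1.88.
Because errors are independent across components, Cov(Tᵢ,Tⱼ) = Cov(Xᵢ,Xⱼ); the off-diagonal part of the true-score variance is the same as above.
True-score variance = [0.62 + 0.56] − 0.12 = 1.18 − 0.12 = 1.06.
Reliability = 1.06 / 1.88 = 0.564.

0.564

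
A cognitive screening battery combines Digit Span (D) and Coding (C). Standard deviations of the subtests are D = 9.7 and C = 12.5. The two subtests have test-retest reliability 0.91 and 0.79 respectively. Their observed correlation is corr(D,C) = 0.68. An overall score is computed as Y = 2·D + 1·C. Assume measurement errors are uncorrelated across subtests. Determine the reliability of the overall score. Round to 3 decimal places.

0.923

Var(Y) = 2²·9.7² + 12.5² + 2·[2·9.7·12.5·0.68] = 532.61 + 329.8 = 862.41.
Under uncorrelated errors the observed covariances equal the true-score covariances, so only the own-variance terms attenuate.
True-score variance = [2²·9.7²·0.91 + 12.5²·0.79] + 329.8 = 465.925 + 329.8 = 795.725.
Reliability = 795.725 / 862.41 = 0.923.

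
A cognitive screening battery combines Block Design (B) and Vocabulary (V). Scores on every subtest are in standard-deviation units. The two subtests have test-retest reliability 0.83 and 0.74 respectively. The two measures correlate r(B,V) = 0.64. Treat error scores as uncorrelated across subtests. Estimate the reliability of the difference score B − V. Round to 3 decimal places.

0.403

Var(B−V) = 1 + 1 − 2·0.64 = 2 − 1.28 = 0.72.
Because errors are independent across components, Cov(Tᵢ,Tⱼ) = Cov(Xᵢ,Xⱼ); the off-diagonal part of the true-score variance is the same as above.
True-score variance = [0.83 + 0.74] − 1.28 = 1.57 − 1.28 = 0.29.
Reliability = 0.29 / 0.72 = 0.403.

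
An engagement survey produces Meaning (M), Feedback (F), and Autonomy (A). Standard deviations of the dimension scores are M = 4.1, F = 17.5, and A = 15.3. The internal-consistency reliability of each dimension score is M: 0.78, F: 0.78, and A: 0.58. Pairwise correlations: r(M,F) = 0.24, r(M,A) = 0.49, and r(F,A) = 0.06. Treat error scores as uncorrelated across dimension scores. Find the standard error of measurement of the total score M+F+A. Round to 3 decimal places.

13.015

Var(total) = 557.15 + 128.045 = 685.195.
True-score variance = 387.759 + 128.045 = 515.804, so reliability = 0.7528.
Error variance = 685.195 − 515.804 = 169.391; SEM = √169.391 = 13.015.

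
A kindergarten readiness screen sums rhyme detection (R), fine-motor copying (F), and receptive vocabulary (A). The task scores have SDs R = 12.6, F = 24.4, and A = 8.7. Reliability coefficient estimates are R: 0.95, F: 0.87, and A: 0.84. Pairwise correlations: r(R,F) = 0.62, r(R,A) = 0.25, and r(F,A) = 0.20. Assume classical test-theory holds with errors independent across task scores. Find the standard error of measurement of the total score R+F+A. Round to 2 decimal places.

Var(total) = 829.81 + 520.948 = 1350.76.
True-score variance = 732.365 + 520.948 = 1253.31, so reliability = 0.9279.
Error variance = 1350.76 − 1253.31 = 97.4452; SEM = √97.4452 = 9.87.

9.87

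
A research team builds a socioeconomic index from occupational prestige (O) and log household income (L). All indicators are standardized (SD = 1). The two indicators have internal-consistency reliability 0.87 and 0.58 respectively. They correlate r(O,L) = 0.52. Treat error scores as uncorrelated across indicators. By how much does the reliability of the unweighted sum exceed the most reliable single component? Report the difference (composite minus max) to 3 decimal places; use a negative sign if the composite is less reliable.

Var(sum) = 2 + 1.04 = 3.04; true-score variance = 1.45 + 1.04 = 2.49; composite reliability = 0.8191.
Max component reliability = 0.8700.
Difference = 0.8191 − 0.8700 = -0.051.

-0.051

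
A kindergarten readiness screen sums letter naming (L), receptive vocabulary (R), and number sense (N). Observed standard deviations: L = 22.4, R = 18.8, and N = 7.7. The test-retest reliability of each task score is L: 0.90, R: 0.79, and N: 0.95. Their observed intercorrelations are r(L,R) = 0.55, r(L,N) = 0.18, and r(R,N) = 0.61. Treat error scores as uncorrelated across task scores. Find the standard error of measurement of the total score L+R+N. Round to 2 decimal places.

Var(total) = 914.49 + 701.932 = 1616.42.
True-score variance = 787.127 + 701.932 = 1489.06, so reliability = 0.9212.
Error variance = 1616.42 − 1489.06 = 127.363; SEM = √127.363 = 11.29.

11.29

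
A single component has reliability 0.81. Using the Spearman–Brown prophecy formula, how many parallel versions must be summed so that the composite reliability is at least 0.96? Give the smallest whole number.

k ≥ ρ*(1−ρ₁)/(ρ₁(1−ρ*)) = 0.96·0.19 / (0.81·0.04) = 5.630.
Smallest integer k = 6.

6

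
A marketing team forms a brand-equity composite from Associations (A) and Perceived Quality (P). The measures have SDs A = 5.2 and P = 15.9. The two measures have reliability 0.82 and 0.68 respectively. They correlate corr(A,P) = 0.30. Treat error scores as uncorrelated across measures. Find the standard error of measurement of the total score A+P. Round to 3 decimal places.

Var(total) = 279.85 + 49.608 = 329.458.
True-score variance = 194.084 + 49.608 = 243.692, so reliability = 0.7397.
Error variance = 329.458 − 243.692 = 85.7664; SEM = √85.7664 = 9.261.

9.261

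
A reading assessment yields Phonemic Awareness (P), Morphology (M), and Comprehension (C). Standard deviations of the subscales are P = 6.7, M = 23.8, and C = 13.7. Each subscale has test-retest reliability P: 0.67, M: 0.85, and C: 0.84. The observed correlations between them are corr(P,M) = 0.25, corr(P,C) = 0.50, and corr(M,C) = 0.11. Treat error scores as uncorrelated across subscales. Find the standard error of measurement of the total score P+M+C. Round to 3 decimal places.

Var(total) = 799.02 + 243.253 = 1042.27.
True-score variance = 669.21 + 243.253 = 912.463, so reliability = 0.8755.
Error variance = 1042.27 − 912.463 = 129.81; SEM = √129.81 = 11.393.

11.393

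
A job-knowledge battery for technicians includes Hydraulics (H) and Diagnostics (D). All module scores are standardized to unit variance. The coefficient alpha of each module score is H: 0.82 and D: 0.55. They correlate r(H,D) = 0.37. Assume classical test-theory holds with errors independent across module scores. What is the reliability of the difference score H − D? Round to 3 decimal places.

0.500

Var(H−D) = 1 + 1 − 2·0.37 = 2 − 0.74 = 1.26.
Under uncorrelated errors the observed covariances equal the true-score covariances, so only the own-variance terms attenuate.
True-score variance = [0.82 + 0.55] − 0.74 = 1.37 − 0.74 = 0.63.
Reliability = 0.63 / 1.26 = 0.500.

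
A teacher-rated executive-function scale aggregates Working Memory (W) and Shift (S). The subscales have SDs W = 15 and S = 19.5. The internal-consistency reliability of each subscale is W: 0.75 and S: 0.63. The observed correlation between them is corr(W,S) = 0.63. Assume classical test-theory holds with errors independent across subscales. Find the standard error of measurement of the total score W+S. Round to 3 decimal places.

Var(total) = 605.25 + 368.55 = 973.8.
True-score variance = 408.308 + 368.55 = 776.858, so reliability = 0.7978.
Error variance = 973.8 − 776.858 = 196.942; SEM = √196.942 = 14.034.

14.034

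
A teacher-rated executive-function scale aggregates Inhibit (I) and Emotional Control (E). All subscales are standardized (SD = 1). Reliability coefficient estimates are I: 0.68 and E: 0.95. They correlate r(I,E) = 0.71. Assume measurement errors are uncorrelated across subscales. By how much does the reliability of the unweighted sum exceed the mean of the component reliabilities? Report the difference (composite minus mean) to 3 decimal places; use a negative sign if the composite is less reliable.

0.077

Var(sum) = 2 + 1.42 = 3.42; true-score variance = 1.63 + 1.42 = 3.05; composite reliability = 0.8918.
Mean component reliability = 0.8150.
Difference = 0.8918 − 0.8150 = 0.077.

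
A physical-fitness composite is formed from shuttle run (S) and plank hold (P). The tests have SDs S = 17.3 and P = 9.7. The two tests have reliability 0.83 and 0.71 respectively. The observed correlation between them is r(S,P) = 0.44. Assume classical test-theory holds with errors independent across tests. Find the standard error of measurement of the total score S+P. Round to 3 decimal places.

Var(total) = 393.38 + 147.673 = 541.053.
True-score variance = 315.215 + 147.673 = 462.887, so reliability = 0.8555.
Error variance = 541.053 − 462.887 = 78.1654; SEM = √78.1654 = 8.841.

8.841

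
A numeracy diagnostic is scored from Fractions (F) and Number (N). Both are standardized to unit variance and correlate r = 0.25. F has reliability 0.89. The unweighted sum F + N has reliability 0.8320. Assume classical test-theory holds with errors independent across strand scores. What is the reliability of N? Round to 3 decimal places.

Var(F+N) = 2 + 2·0.25 = 2.500.
True-score variance = ρ_F + ρ_N + 2·0.25, so 0.8320 = (0.89 + ρ_N + 0.50) / 2.500.
ρ_N = 0.8320·2.500 − 0.89 − 0.50 = 0.690.

0.690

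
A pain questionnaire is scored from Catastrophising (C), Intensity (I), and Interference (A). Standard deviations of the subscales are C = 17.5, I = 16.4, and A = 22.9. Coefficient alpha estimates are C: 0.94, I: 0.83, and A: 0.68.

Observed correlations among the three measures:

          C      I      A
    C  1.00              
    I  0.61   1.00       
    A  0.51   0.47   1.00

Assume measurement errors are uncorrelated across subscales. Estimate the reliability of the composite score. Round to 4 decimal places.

0.8951

Var(C+I+A) = 17.5² + 16.4² + 22.9² + 2·[17.5·16.4·0.61 + 17.5·22.9·0.51 + 16.4·22.9·0.47] = 1099.62 + 1111.93 = 2211.55.
Because errors are independent across components, Cov(Tᵢ,Tⱼ) = Cov(Xᵢ,Xⱼ); the off-diagonal part of the true-score variance is the same as above.
True-score variance = [17.5²·0.94 + 16.4²·0.83 + 22.9²·0.68] + 1111.93 = 867.711 + 1111.93 = 1979.64.
Reliability = 1979.64 / 2211.55 = 0.8951.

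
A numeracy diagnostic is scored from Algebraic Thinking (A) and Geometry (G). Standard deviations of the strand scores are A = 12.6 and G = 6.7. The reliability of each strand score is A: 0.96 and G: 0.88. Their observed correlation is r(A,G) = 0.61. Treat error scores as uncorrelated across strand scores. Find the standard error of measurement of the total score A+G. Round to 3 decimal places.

Var(total) = 203.65 + 102.992 = 306.642.
True-score variance = 191.913 + 102.992 = 294.905, so reliability = 0.9617.
Error variance = 306.642 − 294.905 = 11.7372; SEM = √11.7372 = 3.426.

3.426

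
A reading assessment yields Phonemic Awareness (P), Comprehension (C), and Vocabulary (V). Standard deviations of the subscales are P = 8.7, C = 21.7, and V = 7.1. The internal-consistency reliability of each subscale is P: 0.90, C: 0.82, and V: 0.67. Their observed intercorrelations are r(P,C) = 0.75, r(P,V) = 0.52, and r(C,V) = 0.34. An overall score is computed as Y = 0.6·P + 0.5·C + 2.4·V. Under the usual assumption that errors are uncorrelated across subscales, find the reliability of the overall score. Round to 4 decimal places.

Var(Y) = 0.6²·8.7² + 0.5²·21.7² + 2.4²·7.1² + 2·[0.3·8.7·21.7·0.75 + 1.44·8.7·7.1·0.52 + 1.2·21.7·7.1·0.34] = 435.332 + 303.183 = 738.516.
With uncorrelated errors the cross-covariances are all true-score covariance, so they carry over unchanged; only the diagonal terms shrink to ρᵢσᵢ².
True-score variance = [0.6²·8.7²·0.90 + 0.5²·21.7²·0.82 + 2.4²·7.1²·0.67] + 303.183 = 315.598 + 303.183 = 618.782.
Reliability = 618.782 / 738.516 = 0.8379.

0.8379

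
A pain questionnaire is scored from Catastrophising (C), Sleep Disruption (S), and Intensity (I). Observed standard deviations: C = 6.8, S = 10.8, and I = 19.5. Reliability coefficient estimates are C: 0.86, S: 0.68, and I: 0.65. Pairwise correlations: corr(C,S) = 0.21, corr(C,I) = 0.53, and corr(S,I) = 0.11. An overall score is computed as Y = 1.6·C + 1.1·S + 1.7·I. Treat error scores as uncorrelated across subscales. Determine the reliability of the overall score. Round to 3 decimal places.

0.763

Var(Y) = 1.6²·6.8² + 1.1²·10.8² + 1.7²·19.5² + 2·[1.76·6.8·10.8·0.21 + 2.72·6.8·19.5·0.53 + 1.87·10.8·19.5·0.11] = 1358.43 + 523.24 = 1881.67.
Under uncorrelated errors the observed covariances equal the true-score covariances, so only the own-variance terms attenuate.
True-score variance = [1.6²·6.8²·0.86 + 1.1²·10.8²·0.68 + 1.7²·19.5²·0.65] + 523.24 = 912.073 + 523.24 = 1435.31.
Reliability = 1435.31 / 1881.67 = 0.763.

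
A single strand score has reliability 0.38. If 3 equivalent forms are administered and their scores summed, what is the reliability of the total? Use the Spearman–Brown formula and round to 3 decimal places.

ρ_k = kρ / (1 + (k−1)ρ) = 3·0.38 / (1 + 2·0.38) = 1.140 / 1.760 = 0.648.

0.648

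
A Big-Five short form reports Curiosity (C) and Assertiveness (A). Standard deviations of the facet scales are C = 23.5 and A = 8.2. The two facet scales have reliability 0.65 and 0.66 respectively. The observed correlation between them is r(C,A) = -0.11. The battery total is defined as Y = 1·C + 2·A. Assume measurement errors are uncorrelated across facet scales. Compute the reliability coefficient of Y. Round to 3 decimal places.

0.613

Var(Y) = 23.5² + 2²·8.2² + 2·[2·23.5·8.2·(-0.11)] = 821.21 − 84.788 = 736.422.
Under uncorrelated errors the observed covariances equal the true-score covariances, so only the own-variance terms attenuate.
True-score variance = [23.5²·0.65 + 2²·8.2²·0.66] − 84.788 = 536.476 − 84.788 = 451.688.
Reliability = 451.688 / 736.422 = 0.613.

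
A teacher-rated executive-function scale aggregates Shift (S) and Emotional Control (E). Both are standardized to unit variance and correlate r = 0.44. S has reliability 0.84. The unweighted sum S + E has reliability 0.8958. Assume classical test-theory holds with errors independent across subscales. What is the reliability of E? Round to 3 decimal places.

0.860

Var(S+E) = 2 + 2·0.44 = 2.880.
True-score variance = ρ_S + ρ_E + 2·0.44, so 0.8958 = (0.84 + ρ_E + 0.88) / 2.880.
ρ_E = 0.8958·2.880 − 0.84 − 0.88 = 0.860.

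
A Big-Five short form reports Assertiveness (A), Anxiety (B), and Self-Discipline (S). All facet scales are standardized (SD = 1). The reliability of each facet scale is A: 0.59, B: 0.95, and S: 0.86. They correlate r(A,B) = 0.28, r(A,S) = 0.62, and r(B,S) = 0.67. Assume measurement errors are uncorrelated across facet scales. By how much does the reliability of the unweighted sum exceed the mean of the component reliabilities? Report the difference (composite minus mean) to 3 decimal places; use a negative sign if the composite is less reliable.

0.102

Var(sum) = 3 + 3.14 = 6.14; true-score variance = 2.4 + 3.14 = 5.54; composite reliability = 0.9023.
Mean component reliability = 0.8000.
Difference = 0.9023 − 0.8000 = 0.102.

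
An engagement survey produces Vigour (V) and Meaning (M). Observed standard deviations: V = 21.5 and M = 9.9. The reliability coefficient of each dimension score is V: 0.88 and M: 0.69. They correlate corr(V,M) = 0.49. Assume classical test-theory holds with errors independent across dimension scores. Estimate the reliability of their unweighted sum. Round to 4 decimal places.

Var(V+M) = 21.5² + 9.9² + 2·[21.5·9.9·0.49] = 560.26 + 208.593 = 768.853.
Because errors are independent across components, Cov(Tᵢ,Tⱼ) = Cov(Xᵢ,Xⱼ); the off-diagonal part of the true-score variance is the same as above.
True-score variance = [21.5²·0.88 + 9.9²·0.69] + 208.593 = 474.407 + 208.593 = 683.
Reliability = 683 / 768.853 = 0.8883.

0.8883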